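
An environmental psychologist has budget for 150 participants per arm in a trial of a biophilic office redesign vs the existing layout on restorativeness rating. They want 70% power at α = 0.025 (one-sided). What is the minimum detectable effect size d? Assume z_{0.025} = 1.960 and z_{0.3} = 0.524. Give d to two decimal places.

d_min ≈ 0.29

For two independent groups of n = 150 each: d_min = (z_{α} + z_β)·√(2/n).
z-sum = 1.960 + 0.524 = 2.484.
d_min = 2.484 × √(2/150) = 2.484 × 0.1155 = 0.287.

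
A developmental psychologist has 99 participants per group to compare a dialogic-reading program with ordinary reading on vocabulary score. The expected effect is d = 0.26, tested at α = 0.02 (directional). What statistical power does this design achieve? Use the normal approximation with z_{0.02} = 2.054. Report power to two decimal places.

For two equal groups, power = Φ(d·√(n/2) − z_{α}).
d·√(n/2) = 0.26 × √(99/2) = 0.26 × 7.036 = 1.829.
z_β = 1.829 − 2.054 = -0.225.
Power = Φ(-0.225) = 0.411.

power ≈ 0.41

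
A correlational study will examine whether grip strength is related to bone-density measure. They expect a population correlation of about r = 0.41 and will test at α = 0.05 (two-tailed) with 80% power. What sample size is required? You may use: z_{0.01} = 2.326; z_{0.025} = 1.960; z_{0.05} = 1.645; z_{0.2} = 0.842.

n = 45

Fisher's z: C = ½·ln((1+r)/(1−r)) = ½·ln(2.3898) = 0.4356.
n = ((z_{α/2} + z_β)/C)² + 3.
(1.960 + 0.842) / 0.4356 = 2.802 / 0.4356 = 6.433.
n = 6.433² + 3 = 41.38 + 3 = 44.4.
Round up.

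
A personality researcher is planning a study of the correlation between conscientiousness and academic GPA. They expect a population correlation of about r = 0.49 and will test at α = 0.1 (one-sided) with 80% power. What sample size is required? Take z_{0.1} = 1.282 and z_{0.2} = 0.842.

n = 19

Fisher's z: C = ½·ln((1+r)/(1−r)) = ½·ln(2.9216) = 0.5361.
n = ((z_{α} + z_β)/C)² + 3.
(1.282 + 0.842) / 0.5361 = 2.124 / 0.5361 = 3.962.
n = 3.962² + 3 = 15.70 + 3 = 18.7.
Round up.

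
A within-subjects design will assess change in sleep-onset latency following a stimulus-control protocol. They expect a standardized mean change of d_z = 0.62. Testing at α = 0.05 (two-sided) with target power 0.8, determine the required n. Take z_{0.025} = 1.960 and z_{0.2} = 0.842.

For a paired (one-sample on differences) test: n = ((z_{α/2} + z_β) / d)².
z_{α/2} + z_β = 1.960 + 0.842 = 2.802.
n = (2.802 / 0.62)² = 4.519² = 20.42.
Round up.

n = 21 pairs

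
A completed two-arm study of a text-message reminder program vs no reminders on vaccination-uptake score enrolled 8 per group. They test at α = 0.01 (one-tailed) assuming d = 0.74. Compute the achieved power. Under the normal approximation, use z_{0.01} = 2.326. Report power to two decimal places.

power ≈ 0.20

For two equal groups, power = Φ(d·√(n/2) − z_{α}).
d·√(n/2) = 0.74 × √(8/2) = 0.74 × 2.000 = 1.480.
z_β = 1.480 − 2.326 = -0.846.
Power = Φ(-0.846) = 0.199.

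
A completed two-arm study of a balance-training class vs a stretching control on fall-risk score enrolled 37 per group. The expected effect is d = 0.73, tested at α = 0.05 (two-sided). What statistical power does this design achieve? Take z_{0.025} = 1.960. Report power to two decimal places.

power ≈ 0.88

For two equal groups, power = Φ(d·√(n/2) − z_{α/2}).
d·√(n/2) = 0.73 × √(37/2) = 0.73 × 4.301 = 3.140.
z_β = 3.140 − 1.960 = 1.180.
Power = Φ(1.180) = 0.881.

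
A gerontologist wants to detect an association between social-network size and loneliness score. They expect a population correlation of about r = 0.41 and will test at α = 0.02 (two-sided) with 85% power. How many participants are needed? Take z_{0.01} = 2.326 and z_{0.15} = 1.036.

n = 63

Fisher's z: C = ½·ln((1+r)/(1−r)) = ½·ln(2.3898) = 0.4356.
n = ((z_{α/2} + z_β)/C)² + 3.
(2.326 + 1.036) / 0.4356 = 3.362 / 0.4356 = 7.718.
n = 7.718² + 3 = 59.57 + 3 = 62.6.
Round up.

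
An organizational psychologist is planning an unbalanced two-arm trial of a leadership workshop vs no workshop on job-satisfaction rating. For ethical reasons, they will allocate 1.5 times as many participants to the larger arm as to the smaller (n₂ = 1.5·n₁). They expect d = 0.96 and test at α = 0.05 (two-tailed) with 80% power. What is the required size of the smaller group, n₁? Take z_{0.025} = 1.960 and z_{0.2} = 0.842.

With allocation ratio k = n₂/n₁ = 1.5, Var(x̄₁−x̄₂) = σ²(1/n₁ + 1/(k·n₁)) = σ²·(k+1)/(k·n₁).
So n₁ = (1 + 1/k)·((z_{α/2} + z_β)/d)² = 1.667 × (2.802/0.96)².
n₁ = 1.667 × 8.52 = 14.2.
Round up: n₁ = 15, giving n₂ = ⌈1.5 × 15⌉ = ⌈22.5⌉ = 23.

n₁ = 15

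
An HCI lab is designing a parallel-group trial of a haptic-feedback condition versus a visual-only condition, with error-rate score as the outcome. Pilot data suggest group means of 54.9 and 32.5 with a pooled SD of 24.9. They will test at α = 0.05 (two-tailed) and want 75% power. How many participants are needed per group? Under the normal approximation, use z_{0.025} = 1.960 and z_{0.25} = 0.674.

Cohen's d = |M₁ − M₂| / SD_pooled = |54.9 − 32.5| / 24.9 = 22.4 / 24.9 = 0.900.
For two independent groups with equal n: n = 2·((z_{α/2} + z_β) / d)².
z_{α/2} + z_β = 1.960 + 0.674 = 2.634.
n = 2 × (2.634 / 0.900)² = 2 × 2.927² = 2 × 8.57 = 17.1.
Round up to the next whole participant.

n = 18 per group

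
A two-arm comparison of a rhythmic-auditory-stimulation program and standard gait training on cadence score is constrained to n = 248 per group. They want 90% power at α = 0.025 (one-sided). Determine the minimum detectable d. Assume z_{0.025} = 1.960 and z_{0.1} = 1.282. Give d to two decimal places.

For two independent groups of n = 248 each: d_min = (z_{α} + z_β)·√(2/n).
z-sum = 1.960 + 1.282 = 3.242.
d_min = 3.242 × √(2/248) = 3.242 × 0.0898 = 0.291.

d_min ≈ 0.29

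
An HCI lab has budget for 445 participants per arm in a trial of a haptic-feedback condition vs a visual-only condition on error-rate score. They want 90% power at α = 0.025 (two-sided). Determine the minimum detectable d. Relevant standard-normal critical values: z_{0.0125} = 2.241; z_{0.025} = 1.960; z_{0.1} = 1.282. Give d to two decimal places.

d_min ≈ 0.24

For two independent groups of n = 445 each: d_min = (z_{α/2} + z_β)·√(2/n).
z-sum = 2.241 + 1.282 = 3.523.
d_min = 3.523 × √(2/445) = 3.523 × 0.0670 = 0.236.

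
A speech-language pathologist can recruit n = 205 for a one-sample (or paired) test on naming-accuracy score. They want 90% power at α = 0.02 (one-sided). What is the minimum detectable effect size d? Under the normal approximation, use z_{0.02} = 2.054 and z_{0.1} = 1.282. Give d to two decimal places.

For a single sample (or paired design) of n = 205: d_min = (z_{α} + z_β)/√n.
z-sum = 2.054 + 1.282 = 3.336.
d_min = 3.336 / √205 = 3.336 / 14.318 = 0.233.

d_min ≈ 0.23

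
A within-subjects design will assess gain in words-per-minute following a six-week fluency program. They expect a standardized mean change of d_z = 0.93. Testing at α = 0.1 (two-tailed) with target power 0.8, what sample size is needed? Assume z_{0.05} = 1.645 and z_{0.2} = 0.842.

For a paired (one-sample on differences) test: n = ((z_{α/2} + z_β) / d)².
z_{α/2} + z_β = 1.645 + 0.842 = 2.487.
n = (2.487 / 0.93)² = 2.674² = 7.15.
Round up.

n = 8 pairs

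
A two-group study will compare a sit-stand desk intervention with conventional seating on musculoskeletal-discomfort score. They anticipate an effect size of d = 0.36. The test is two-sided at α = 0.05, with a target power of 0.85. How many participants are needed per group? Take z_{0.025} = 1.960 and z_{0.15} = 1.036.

n = 139 per group

For two independent groups with equal n: n = 2·((z_{α/2} + z_β) / d)².
z_{α/2} + z_β = 1.960 + 1.036 = 2.996.
n = 2 × (2.996 / 0.36)² = 2 × 8.322² = 2 × 69.26 = 138.5.
Round up to the next whole participant.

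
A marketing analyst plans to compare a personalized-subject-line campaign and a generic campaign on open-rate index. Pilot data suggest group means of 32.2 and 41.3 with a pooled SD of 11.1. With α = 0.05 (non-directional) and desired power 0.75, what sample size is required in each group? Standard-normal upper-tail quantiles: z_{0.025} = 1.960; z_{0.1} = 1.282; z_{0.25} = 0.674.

Cohen's d = |M₁ − M₂| / SD_pooled = |32.2 − 41.3| / 11.1 = 9.1 / 11.1 = 0.820.
For two independent groups with equal n: n = 2·((z_{α/2} + z_β) / d)².
z_{α/2} + z_β = 1.960 + 0.674 = 2.634.
n = 2 × (2.634 / 0.820)² = 2 × 3.212² = 2 × 10.32 = 20.6.
Round up to the next whole participant.

n = 21 per group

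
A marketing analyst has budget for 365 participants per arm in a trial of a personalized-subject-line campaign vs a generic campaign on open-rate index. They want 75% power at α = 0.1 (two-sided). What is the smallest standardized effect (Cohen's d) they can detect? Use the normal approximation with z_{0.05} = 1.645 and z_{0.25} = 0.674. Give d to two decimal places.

d_min ≈ 0.17

For two independent groups of n = 365 each: d_min = (z_{α/2} + z_β)·√(2/n).
z-sum = 1.645 + 0.674 = 2.319.
d_min = 2.319 × √(2/365) = 2.319 × 0.0740 = 0.172.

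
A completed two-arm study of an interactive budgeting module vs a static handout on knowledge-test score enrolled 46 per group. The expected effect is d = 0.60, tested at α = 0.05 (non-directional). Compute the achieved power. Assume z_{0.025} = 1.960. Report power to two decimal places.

For two equal groups, power = Φ(d·√(n/2) − z_{α/2}).
d·√(n/2) = 0.60 × √(46/2) = 0.60 × 4.796 = 2.877.
z_β = 2.877 − 1.960 = 0.917.
Power = Φ(0.917) = 0.821.

power ≈ 0.82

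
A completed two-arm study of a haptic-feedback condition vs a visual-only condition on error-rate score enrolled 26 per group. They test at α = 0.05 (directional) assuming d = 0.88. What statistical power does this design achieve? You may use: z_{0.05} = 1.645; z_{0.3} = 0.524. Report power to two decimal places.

For two equal groups, power = Φ(d·√(n/2) − z_{α}).
d·√(n/2) = 0.88 × √(26/2) = 0.88 × 3.606 = 3.173.
z_β = 3.173 − 1.645 = 1.528.
Power = Φ(1.528) = 0.937.

power ≈ 0.94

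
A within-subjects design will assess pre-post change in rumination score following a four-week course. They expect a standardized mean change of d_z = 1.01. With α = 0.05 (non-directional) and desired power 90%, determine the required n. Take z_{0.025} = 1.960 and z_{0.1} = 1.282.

n = 11 pairs

For a paired (one-sample on differences) test: n = ((z_{α/2} + z_β) / d)².
z_{α/2} + z_β = 1.960 + 1.282 = 3.242.
n = (3.242 / 1.01)² = 3.210² = 10.30.
Round up.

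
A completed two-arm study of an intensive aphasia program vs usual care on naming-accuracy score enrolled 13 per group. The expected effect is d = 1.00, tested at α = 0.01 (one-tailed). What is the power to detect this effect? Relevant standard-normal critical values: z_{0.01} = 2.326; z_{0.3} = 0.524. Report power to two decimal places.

power ≈ 0.59

For two equal groups, power = Φ(d·√(n/2) − z_{α}).
d·√(n/2) = 1.00 × √(13/2) = 1.00 × 2.550 = 2.550.
z_β = 2.550 − 2.326 = 0.224.
Power = Φ(0.224) = 0.588.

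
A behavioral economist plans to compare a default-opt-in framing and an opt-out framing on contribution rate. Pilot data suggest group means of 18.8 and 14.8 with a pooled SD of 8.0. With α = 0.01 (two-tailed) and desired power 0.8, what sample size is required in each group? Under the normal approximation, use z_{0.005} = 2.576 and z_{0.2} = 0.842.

n = 94 per group

Cohen's d = |M₁ − M₂| / SD_pooled = |18.8 − 14.8| / 8.0 = 4.0 / 8.0 = 0.500.
For two independent groups with equal n: n = 2·((z_{α/2} + z_β) / d)².
z_{α/2} + z_β = 2.576 + 0.842 = 3.418.
n = 2 × (3.418 / 0.500)² = 2 × 6.836² = 2 × 46.73 = 93.5.
Round up to the next whole participant.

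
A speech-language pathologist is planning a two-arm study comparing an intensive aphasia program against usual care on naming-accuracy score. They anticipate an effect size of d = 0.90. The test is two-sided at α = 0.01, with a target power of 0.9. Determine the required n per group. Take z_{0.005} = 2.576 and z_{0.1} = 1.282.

n = 37 per group

For two independent groups with equal n: n = 2·((z_{α/2} + z_β) / d)².
z_{α/2} + z_β = 2.576 + 1.282 = 3.858.
n = 2 × (3.858 / 0.90)² = 2 × 4.287² = 2 × 18.38 = 36.8.
Round up to the next whole participant.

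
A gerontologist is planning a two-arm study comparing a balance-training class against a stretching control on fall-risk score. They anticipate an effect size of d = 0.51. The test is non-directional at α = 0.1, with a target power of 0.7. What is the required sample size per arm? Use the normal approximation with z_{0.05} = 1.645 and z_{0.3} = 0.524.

n = 37 per group

For two independent groups with equal n: n = 2·((z_{α/2} + z_β) / d)².
z_{α/2} + z_β = 1.645 + 0.524 = 2.169.
n = 2 × (2.169 / 0.51)² = 2 × 4.253² = 2 × 18.09 = 36.2.
Round up to the next whole participant.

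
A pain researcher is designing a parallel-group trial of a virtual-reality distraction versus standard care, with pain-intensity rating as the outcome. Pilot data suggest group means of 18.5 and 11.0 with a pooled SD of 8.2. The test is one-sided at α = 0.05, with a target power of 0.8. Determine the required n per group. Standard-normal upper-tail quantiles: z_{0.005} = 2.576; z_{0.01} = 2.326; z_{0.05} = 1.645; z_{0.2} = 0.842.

n = 15 per group

Cohen's d = |M₁ − M₂| / SD_pooled = |18.5 − 11.0| / 8.2 = 7.5 / 8.2 = 0.915.
For two independent groups with equal n: n = 2·((z_{α} + z_β) / d)².
z_{α} + z_β = 1.645 + 0.842 = 2.487.
n = 2 × (2.487 / 0.915)² = 2 × 2.718² = 2 × 7.39 = 14.8.
Round up to the next whole participant.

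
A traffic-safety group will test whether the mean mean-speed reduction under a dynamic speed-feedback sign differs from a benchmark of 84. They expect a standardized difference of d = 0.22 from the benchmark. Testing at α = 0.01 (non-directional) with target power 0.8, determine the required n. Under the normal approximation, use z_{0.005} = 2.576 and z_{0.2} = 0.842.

n = 242

For a one-sample test: n = ((z_{α/2} + z_β) / d)².
z_{α/2} + z_β = 2.576 + 0.842 = 3.418.
n = (3.418 / 0.22)² = 15.536² = 241.38.
Round up.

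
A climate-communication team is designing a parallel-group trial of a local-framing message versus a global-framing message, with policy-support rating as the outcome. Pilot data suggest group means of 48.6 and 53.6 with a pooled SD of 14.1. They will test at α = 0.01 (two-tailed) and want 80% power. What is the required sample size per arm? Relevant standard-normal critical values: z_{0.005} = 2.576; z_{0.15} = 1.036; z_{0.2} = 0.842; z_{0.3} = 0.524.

n = 186 per group

Cohen's d = |M₁ − M₂| / SD_pooled = |48.6 − 53.6| / 14.1 = 5.0 / 14.1 = 0.355.
For two independent groups with equal n: n = 2·((z_{α/2} + z_β) / d)².
z_{α/2} + z_β = 2.576 + 0.842 = 3.418.
n = 2 × (3.418 / 0.355)² = 2 × 9.628² = 2 × 92.70 = 185.4.
Round up to the next whole participant.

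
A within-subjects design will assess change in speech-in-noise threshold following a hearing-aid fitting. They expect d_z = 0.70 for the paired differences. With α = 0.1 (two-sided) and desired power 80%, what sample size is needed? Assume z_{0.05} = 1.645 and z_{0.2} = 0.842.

For a paired (one-sample on differences) test: n = ((z_{α/2} + z_β) / d)².
z_{α/2} + z_β = 1.645 + 0.842 = 2.487.
n = (2.487 / 0.70)² = 3.553² = 12.62.
Round up.

n = 13 pairs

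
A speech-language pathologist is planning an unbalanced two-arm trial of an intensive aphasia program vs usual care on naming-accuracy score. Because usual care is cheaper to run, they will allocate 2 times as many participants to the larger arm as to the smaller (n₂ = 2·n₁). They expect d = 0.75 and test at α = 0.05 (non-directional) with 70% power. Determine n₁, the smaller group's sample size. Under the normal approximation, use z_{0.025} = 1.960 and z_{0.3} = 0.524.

With allocation ratio k = n₂/n₁ = 2, Var(x̄₁−x̄₂) = σ²(1/n₁ + 1/(k·n₁)) = σ²·(k+1)/(k·n₁).
So n₁ = (1 + 1/k)·((z_{α/2} + z_β)/d)² = 1.500 × (2.484/0.75)².
n₁ = 1.500 × 10.97 = 16.5.
Round up: n₁ = 17, giving n₂ = 2 × 17 = 34.

n₁ = 17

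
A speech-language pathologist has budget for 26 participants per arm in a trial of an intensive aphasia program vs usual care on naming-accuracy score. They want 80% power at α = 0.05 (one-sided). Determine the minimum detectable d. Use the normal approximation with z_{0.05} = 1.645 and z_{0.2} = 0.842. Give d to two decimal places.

For two independent groups of n = 26 each: d_min = (z_{α} + z_β)·√(2/n).
z-sum = 1.645 + 0.842 = 2.487.
d_min = 2.487 × √(2/26) = 2.487 × 0.2774 = 0.690.

d_min ≈ 0.69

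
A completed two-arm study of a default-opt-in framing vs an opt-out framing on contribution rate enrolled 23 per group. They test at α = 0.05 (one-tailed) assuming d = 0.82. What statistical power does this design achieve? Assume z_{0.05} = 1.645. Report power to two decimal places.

power ≈ 0.87

For two equal groups, power = Φ(d·√(n/2) − z_{α}).
d·√(n/2) = 0.82 × √(23/2) = 0.82 × 3.391 = 2.781.
z_β = 2.781 − 1.645 = 1.136.
Power = Φ(1.136) = 0.872.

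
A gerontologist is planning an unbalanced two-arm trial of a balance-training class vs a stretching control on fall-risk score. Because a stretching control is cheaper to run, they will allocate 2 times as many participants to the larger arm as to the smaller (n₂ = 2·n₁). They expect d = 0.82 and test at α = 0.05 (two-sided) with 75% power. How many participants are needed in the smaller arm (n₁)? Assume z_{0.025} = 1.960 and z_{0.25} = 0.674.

With allocation ratio k = n₂/n₁ = 2, Var(x̄₁−x̄₂) = σ²(1/n₁ + 1/(k·n₁)) = σ²·(k+1)/(k·n₁).
So n₁ = (1 + 1/k)·((z_{α/2} + z_β)/d)² = 1.500 × (2.634/0.82)².
n₁ = 1.500 × 10.32 = 15.5.
Round up: n₁ = 16, giving n₂ = 2 × 16 = 32.

n₁ = 16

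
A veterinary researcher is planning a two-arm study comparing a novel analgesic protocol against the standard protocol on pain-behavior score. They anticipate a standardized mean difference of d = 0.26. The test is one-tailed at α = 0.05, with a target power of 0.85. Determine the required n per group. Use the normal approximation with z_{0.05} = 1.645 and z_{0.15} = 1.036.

n = 213 per group

For two independent groups with equal n: n = 2·((z_{α} + z_β) / d)².
z_{α} + z_β = 1.645 + 1.036 = 2.681.
n = 2 × (2.681 / 0.26)² = 2 × 10.312² = 2 × 106.33 = 212.7.
Round up to the next whole participant.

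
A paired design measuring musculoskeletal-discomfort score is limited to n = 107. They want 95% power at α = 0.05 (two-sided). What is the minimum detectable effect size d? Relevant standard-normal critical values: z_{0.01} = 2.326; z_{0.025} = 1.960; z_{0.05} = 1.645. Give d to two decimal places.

d_min ≈ 0.35

For a single sample (or paired design) of n = 107: d_min = (z_{α/2} + z_β)/√n.
z-sum = 1.960 + 1.645 = 3.605.
d_min = 3.605 / √107 = 3.605 / 10.344 = 0.349.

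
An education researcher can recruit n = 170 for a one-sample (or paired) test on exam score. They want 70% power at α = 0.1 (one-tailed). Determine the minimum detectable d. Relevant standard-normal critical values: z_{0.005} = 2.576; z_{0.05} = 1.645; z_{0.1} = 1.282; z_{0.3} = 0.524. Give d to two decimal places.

For a single sample (or paired design) of n = 170: d_min = (z_{α} + z_β)/√n.
z-sum = 1.282 + 0.524 = 1.806.
d_min = 1.806 / √170 = 1.806 / 13.038 = 0.139.

d_min ≈ 0.14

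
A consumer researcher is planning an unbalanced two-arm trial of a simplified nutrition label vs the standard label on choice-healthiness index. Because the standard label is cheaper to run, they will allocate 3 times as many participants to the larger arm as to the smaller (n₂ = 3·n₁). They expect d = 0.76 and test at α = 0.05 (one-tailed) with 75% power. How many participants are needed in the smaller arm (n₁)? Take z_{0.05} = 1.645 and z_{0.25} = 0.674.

n₁ = 13

With allocation ratio k = n₂/n₁ = 3, Var(x̄₁−x̄₂) = σ²(1/n₁ + 1/(k·n₁)) = σ²·(k+1)/(k·n₁).
So n₁ = (1 + 1/k)·((z_{α} + z_β)/d)² = 1.333 × (2.319/0.76)².
n₁ = 1.333 × 9.31 = 12.4.
Round up: n₁ = 13, giving n₂ = 3 × 13 = 39.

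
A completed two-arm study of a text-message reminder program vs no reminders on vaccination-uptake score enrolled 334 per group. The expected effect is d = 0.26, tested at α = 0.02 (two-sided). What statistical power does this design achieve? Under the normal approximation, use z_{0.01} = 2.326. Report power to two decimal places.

power ≈ 0.85

For two equal groups, power = Φ(d·√(n/2) − z_{α/2}).
d·√(n/2) = 0.26 × √(334/2) = 0.26 × 12.923 = 3.360.
z_β = 3.360 − 2.326 = 1.034.
Power = Φ(1.034) = 0.849.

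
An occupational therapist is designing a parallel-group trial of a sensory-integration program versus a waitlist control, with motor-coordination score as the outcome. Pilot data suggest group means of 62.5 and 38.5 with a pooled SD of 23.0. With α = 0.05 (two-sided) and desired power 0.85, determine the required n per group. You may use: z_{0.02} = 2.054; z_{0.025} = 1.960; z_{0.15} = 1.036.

n = 17 per group

Cohen's d = |M₁ − M₂| / SD_pooled = |62.5 − 38.5| / 23.0 = 24.0 / 23.0 = 1.043.
For two independent groups with equal n: n = 2·((z_{α/2} + z_β) / d)².
z_{α/2} + z_β = 1.960 + 1.036 = 2.996.
n = 2 × (2.996 / 1.043)² = 2 × 2.872² = 2 × 8.25 = 16.5.
Round up to the next whole participant.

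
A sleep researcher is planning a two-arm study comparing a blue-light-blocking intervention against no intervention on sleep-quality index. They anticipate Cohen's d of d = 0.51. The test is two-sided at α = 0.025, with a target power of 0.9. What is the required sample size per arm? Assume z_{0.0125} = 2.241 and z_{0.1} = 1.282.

For two independent groups with equal n: n = 2·((z_{α/2} + z_β) / d)².
z_{α/2} + z_β = 2.241 + 1.282 = 3.523.
n = 2 × (3.523 / 0.51)² = 2 × 6.908² = 2 × 47.72 = 95.4.
Round up to the next whole participant.

n = 96 per group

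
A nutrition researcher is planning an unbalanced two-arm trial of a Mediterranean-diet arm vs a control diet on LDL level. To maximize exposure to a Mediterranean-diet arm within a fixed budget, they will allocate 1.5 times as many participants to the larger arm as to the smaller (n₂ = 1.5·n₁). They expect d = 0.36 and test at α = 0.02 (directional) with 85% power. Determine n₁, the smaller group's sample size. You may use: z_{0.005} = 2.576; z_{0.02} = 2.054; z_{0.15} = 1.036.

n₁ = 123

With allocation ratio k = n₂/n₁ = 1.5, Var(x̄₁−x̄₂) = σ²(1/n₁ + 1/(k·n₁)) = σ²·(k+1)/(k·n₁).
So n₁ = (1 + 1/k)·((z_{α} + z_β)/d)² = 1.667 × (3.090/0.36)².
n₁ = 1.667 × 73.67 = 122.8.
Round up: n₁ = 123, giving n₂ = ⌈1.5 × 123⌉ = ⌈184.5⌉ = 185.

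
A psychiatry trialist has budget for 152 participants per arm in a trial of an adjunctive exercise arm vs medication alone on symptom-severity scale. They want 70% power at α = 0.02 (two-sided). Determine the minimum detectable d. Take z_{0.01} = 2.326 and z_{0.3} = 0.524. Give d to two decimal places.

For two independent groups of n = 152 each: d_min = (z_{α/2} + z_β)·√(2/n).
z-sum = 2.326 + 0.524 = 2.850.
d_min = 2.850 × √(2/152) = 2.850 × 0.1147 = 0.327.

d_min ≈ 0.33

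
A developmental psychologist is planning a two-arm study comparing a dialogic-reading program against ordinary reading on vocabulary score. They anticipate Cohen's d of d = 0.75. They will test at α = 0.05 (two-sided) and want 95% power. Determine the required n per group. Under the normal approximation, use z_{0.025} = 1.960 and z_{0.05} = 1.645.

For two independent groups with equal n: n = 2·((z_{α/2} + z_β) / d)².
z_{α/2} + z_β = 1.960 + 1.645 = 3.605.
n = 2 × (3.605 / 0.75)² = 2 × 4.807² = 2 × 23.10 = 46.2.
Round up to the next whole participant.

n = 47 per group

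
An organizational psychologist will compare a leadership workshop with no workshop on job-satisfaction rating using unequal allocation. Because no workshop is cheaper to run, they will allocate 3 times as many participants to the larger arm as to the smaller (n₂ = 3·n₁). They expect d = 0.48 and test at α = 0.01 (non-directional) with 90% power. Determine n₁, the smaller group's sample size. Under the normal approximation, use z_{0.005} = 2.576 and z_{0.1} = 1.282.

With allocation ratio k = n₂/n₁ = 3, Var(x̄₁−x̄₂) = σ²(1/n₁ + 1/(k·n₁)) = σ²·(k+1)/(k·n₁).
So n₁ = (1 + 1/k)·((z_{α/2} + z_β)/d)² = 1.333 × (3.858/0.48)².
n₁ = 1.333 × 64.60 = 86.1.
Round up: n₁ = 87, giving n₂ = 3 × 87 = 261.

n₁ = 87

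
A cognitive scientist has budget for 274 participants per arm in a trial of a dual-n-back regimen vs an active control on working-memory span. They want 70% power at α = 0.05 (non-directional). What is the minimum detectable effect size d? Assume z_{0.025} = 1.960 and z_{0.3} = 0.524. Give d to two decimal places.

For two independent groups of n = 274 each: d_min = (z_{α/2} + z_β)·√(2/n).
z-sum = 1.960 + 0.524 = 2.484.
d_min = 2.484 × √(2/274) = 2.484 × 0.0854 = 0.212.

d_min ≈ 0.21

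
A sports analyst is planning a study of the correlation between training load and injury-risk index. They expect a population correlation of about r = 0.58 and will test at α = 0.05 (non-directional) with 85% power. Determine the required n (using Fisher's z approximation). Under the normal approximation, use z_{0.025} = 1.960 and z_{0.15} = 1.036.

Fisher's z: C = ½·ln((1+r)/(1−r)) = ½·ln(3.7619) = 0.6625.
n = ((z_{α/2} + z_β)/C)² + 3.
(1.960 + 1.036) / 0.6625 = 2.996 / 0.6625 = 4.522.
n = 4.522² + 3 = 20.45 + 3 = 23.5.
Round up.

n = 24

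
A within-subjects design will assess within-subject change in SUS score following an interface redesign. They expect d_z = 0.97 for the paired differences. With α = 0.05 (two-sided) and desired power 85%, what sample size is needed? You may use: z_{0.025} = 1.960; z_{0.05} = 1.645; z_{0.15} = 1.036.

For a paired (one-sample on differences) test: n = ((z_{α/2} + z_β) / d)².
z_{α/2} + z_β = 1.960 + 1.036 = 2.996.
n = (2.996 / 0.97)² = 3.089² = 9.54.
Round up.

n = 10 pairs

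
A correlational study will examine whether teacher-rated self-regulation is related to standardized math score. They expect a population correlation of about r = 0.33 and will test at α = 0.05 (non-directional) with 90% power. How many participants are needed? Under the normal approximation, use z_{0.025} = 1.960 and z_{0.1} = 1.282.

Fisher's z: C = ½·ln((1+r)/(1−r)) = ½·ln(1.9851) = 0.3428.
n = ((z_{α/2} + z_β)/C)² + 3.
(1.960 + 1.282) / 0.3428 = 3.242 / 0.3428 = 9.457.
n = 9.457² + 3 = 89.44 + 3 = 92.4.
Round up.

n = 93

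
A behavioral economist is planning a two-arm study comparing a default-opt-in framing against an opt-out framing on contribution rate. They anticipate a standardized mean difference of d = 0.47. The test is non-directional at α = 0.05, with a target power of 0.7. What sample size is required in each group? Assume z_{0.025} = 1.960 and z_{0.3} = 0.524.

n = 56 per group

For two independent groups with equal n: n = 2·((z_{α/2} + z_β) / d)².
z_{α/2} + z_β = 1.960 + 0.524 = 2.484.
n = 2 × (2.484 / 0.47)² = 2 × 5.285² = 2 × 27.93 = 55.9.
Round up to the next whole participant.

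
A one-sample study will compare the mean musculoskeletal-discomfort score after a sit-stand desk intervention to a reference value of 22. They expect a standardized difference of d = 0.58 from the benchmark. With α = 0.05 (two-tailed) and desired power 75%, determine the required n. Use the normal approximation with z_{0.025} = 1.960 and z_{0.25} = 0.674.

For a one-sample test: n = ((z_{α/2} + z_β) / d)².
z_{α/2} + z_β = 1.960 + 0.674 = 2.634.
n = (2.634 / 0.58)² = 4.541² = 20.62.
Round up.

n = 21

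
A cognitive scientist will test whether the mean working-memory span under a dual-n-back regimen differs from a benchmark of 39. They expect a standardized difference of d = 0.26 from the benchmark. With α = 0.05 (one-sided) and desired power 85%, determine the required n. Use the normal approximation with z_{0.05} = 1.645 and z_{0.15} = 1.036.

For a one-sample test: n = ((z_{α} + z_β) / d)².
z_{α} + z_β = 1.645 + 1.036 = 2.681.
n = (2.681 / 0.26)² = 10.312² = 106.33.
Round up.

n = 107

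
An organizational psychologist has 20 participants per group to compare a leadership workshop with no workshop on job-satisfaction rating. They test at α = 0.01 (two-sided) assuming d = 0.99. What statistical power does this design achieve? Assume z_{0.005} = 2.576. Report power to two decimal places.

power ≈ 0.71

For two equal groups, power = Φ(d·√(n/2) − z_{α/2}).
d·√(n/2) = 0.99 × √(20/2) = 0.99 × 3.162 = 3.131.
z_β = 3.131 − 2.576 = 0.555.
Power = Φ(0.555) = 0.710.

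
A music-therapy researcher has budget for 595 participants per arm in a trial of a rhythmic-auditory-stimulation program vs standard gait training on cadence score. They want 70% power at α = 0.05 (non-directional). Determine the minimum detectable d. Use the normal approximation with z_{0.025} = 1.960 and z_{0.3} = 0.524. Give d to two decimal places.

d_min ≈ 0.14

For two independent groups of n = 595 each: d_min = (z_{α/2} + z_β)·√(2/n).
z-sum = 1.960 + 0.524 = 2.484.
d_min = 2.484 × √(2/595) = 2.484 × 0.0580 = 0.144.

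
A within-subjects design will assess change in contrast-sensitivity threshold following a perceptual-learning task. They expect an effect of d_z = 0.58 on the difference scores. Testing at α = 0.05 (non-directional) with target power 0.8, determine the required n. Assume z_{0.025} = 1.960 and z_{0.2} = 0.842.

n = 24 pairs

For a paired (one-sample on differences) test: n = ((z_{α/2} + z_β) / d)².
z_{α/2} + z_β = 1.960 + 0.842 = 2.802.
n = (2.802 / 0.58)² = 4.831² = 23.34.
Round up.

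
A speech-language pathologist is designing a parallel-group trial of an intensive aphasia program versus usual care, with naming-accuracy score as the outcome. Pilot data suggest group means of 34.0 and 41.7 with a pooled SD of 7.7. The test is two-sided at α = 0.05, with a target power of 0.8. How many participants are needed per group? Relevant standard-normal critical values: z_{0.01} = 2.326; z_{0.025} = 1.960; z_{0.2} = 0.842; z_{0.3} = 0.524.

n = 16 per group

Cohen's d = |M₁ − M₂| / SD_pooled = |34.0 − 41.7| / 7.7 = 7.7 / 7.7 = 1.000.
For two independent groups with equal n: n = 2·((z_{α/2} + z_β) / d)².
z_{α/2} + z_β = 1.960 + 0.842 = 2.802.
n = 2 × (2.802 / 1.000)² = 2 × 2.802² = 2 × 7.85 = 15.7.
Round up to the next whole participant.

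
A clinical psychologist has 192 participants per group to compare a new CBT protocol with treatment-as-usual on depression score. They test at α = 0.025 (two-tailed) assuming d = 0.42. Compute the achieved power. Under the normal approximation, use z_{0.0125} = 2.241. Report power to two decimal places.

For two equal groups, power = Φ(d·√(n/2) − z_{α/2}).
d·√(n/2) = 0.42 × √(192/2) = 0.42 × 9.798 = 4.115.
z_β = 4.115 − 2.241 = 1.874.
Power = Φ(1.874) = 0.970.

power ≈ 0.97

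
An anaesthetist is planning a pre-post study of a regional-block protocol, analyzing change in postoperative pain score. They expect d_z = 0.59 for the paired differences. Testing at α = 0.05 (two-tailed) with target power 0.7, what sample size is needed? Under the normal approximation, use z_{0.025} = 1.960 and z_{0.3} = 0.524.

n = 18 pairs

For a paired (one-sample on differences) test: n = ((z_{α/2} + z_β) / d)².
z_{α/2} + z_β = 1.960 + 0.524 = 2.484.
n = (2.484 / 0.59)² = 4.210² = 17.73.
Round up.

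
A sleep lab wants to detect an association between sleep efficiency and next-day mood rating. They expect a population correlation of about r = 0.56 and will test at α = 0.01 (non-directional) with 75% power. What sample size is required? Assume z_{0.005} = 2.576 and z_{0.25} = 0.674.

Fisher's z: C = ½·ln((1+r)/(1−r)) = ½·ln(3.5455) = 0.6328.
n = ((z_{α/2} + z_β)/C)² + 3.
(2.576 + 0.674) / 0.6328 = 3.250 / 0.6328 = 5.136.
n = 5.136² + 3 = 26.38 + 3 = 29.4.
Round up.

n = 30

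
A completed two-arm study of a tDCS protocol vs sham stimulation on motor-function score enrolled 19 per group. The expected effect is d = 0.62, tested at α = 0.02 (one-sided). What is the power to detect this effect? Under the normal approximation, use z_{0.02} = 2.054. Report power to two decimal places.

power ≈ 0.44

For two equal groups, power = Φ(d·√(n/2) − z_{α}).
d·√(n/2) = 0.62 × √(19/2) = 0.62 × 3.082 = 1.911.
z_β = 1.911 − 2.054 = -0.143.
Power = Φ(-0.143) = 0.443.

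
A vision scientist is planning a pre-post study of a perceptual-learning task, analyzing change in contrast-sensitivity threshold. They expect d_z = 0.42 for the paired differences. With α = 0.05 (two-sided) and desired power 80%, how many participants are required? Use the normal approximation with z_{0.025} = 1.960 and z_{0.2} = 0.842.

For a paired (one-sample on differences) test: n = ((z_{α/2} + z_β) / d)².
z_{α/2} + z_β = 1.960 + 0.842 = 2.802.
n = (2.802 / 0.42)² = 6.671² = 44.51.
Round up.

n = 45 pairs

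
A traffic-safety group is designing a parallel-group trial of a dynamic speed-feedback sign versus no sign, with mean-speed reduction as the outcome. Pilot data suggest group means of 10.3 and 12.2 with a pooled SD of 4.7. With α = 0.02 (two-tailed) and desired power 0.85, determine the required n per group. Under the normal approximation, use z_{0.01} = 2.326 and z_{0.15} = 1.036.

Cohen's d = |M₁ − M₂| / SD_pooled = |10.3 − 12.2| / 4.7 = 1.9 / 4.7 = 0.404.
For two independent groups with equal n: n = 2·((z_{α/2} + z_β) / d)².
z_{α/2} + z_β = 2.326 + 1.036 = 3.362.
n = 2 × (3.362 / 0.404)² = 2 × 8.322² = 2 × 69.25 = 138.5.
Round up to the next whole participant.

n = 139 per group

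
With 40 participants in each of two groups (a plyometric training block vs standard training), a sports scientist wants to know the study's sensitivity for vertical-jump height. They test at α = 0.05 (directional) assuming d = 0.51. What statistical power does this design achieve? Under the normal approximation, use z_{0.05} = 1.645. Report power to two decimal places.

For two equal groups, power = Φ(d·√(n/2) − z_{α}).
d·√(n/2) = 0.51 × √(40/2) = 0.51 × 4.472 = 2.281.
z_β = 2.281 − 1.645 = 0.636.
Power = Φ(0.636) = 0.738.

power ≈ 0.74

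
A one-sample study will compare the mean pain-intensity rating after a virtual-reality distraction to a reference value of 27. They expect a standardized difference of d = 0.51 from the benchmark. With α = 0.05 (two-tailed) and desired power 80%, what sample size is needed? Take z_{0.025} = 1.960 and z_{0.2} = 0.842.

For a one-sample test: n = ((z_{α/2} + z_β) / d)².
z_{α/2} + z_β = 1.960 + 0.842 = 2.802.
n = (2.802 / 0.51)² = 5.494² = 30.19.
Round up.

n = 31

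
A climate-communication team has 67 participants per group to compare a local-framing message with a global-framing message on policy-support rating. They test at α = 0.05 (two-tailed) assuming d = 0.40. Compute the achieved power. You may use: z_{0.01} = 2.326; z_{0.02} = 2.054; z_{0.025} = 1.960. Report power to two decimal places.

power ≈ 0.64

For two equal groups, power = Φ(d·√(n/2) − z_{α/2}).
d·√(n/2) = 0.40 × √(67/2) = 0.40 × 5.788 = 2.315.
z_β = 2.315 − 1.960 = 0.355.
Power = Φ(0.355) = 0.639.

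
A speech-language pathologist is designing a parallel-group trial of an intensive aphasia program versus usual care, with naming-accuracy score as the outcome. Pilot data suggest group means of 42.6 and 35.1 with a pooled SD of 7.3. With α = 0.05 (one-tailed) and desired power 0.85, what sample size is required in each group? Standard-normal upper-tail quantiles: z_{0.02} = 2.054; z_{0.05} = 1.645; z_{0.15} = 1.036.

Cohen's d = |M₁ − M₂| / SD_pooled = |42.6 − 35.1| / 7.3 = 7.5 / 7.3 = 1.027.
For two independent groups with equal n: n = 2·((z_{α} + z_β) / d)².
z_{α} + z_β = 1.645 + 1.036 = 2.681.
n = 2 × (2.681 / 1.027)² = 2 × 2.611² = 2 × 6.81 = 13.6.
Round up to the next whole participant.

n = 14 per group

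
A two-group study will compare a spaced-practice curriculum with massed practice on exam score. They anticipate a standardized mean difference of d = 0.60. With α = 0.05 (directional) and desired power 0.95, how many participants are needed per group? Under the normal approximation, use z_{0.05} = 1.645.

n = 61 per group

For two independent groups with equal n: n = 2·((z_{α} + z_β) / d)².
z_{α} + z_β = 1.645 + 1.645 = 3.290.
n = 2 × (3.290 / 0.60)² = 2 × 5.483² = 2 × 30.07 = 60.1.
Round up to the next whole participant.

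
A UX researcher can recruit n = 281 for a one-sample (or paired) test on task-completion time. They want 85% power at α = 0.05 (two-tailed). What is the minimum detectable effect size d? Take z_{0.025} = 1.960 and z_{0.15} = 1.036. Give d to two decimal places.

d_min ≈ 0.18

For a single sample (or paired design) of n = 281: d_min = (z_{α/2} + z_β)/√n.
z-sum = 1.960 + 1.036 = 2.996.
d_min = 2.996 / √281 = 2.996 / 16.763 = 0.179.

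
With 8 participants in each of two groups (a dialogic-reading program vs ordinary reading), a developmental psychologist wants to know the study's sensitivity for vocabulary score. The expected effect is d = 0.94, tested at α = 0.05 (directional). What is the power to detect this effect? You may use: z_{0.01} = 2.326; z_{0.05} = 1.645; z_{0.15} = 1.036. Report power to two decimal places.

For two equal groups, power = Φ(d·√(n/2) − z_{α}).
d·√(n/2) = 0.94 × √(8/2) = 0.94 × 2.000 = 1.880.
z_β = 1.880 − 1.645 = 0.235.
Power = Φ(0.235) = 0.593.

power ≈ 0.59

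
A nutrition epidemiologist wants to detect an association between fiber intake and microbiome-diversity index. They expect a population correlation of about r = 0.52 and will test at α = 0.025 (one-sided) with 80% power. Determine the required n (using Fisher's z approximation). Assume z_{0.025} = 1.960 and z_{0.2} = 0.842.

Fisher's z: C = ½·ln((1+r)/(1−r)) = ½·ln(3.1667) = 0.5763.
n = ((z_{α} + z_β)/C)² + 3.
(1.960 + 0.842) / 0.5763 = 2.802 / 0.5763 = 4.862.
n = 4.862² + 3 = 23.64 + 3 = 26.6.
Round up.

n = 27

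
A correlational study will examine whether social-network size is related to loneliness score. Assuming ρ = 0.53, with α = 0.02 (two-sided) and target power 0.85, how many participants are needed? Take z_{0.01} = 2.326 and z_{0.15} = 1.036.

n = 36

Fisher's z: C = ½·ln((1+r)/(1−r)) = ½·ln(3.2553) = 0.5901.
n = ((z_{α/2} + z_β)/C)² + 3.
(2.326 + 1.036) / 0.5901 = 3.362 / 0.5901 = 5.697.
n = 5.697² + 3 = 32.46 + 3 = 35.5.
Round up.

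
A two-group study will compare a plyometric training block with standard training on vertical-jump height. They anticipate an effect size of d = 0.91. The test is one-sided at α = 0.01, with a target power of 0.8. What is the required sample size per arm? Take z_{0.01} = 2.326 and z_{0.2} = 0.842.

For two independent groups with equal n: n = 2·((z_{α} + z_β) / d)².
z_{α} + z_β = 2.326 + 0.842 = 3.168.
n = 2 × (3.168 / 0.91)² = 2 × 3.481² = 2 × 12.12 = 24.2.
Round up to the next whole participant.

n = 25 per group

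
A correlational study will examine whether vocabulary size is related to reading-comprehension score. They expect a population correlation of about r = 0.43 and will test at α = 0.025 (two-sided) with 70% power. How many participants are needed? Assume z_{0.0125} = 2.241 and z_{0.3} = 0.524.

n = 40

Fisher's z: C = ½·ln((1+r)/(1−r)) = ½·ln(2.5088) = 0.4599.
n = ((z_{α/2} + z_β)/C)² + 3.
(2.241 + 0.524) / 0.4599 = 2.765 / 0.4599 = 6.012.
n = 6.012² + 3 = 36.15 + 3 = 39.1.
Round up.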